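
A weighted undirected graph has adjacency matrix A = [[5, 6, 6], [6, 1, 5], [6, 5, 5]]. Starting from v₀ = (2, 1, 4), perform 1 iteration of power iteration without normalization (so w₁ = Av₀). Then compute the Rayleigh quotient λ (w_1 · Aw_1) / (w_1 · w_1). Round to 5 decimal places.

w1 = Av₀ = (40, 33, 37)
Aw1 = (620, 458, 590)
w1·Aw1 = 40·620 + 33·458 + 37·590 = 61744; w1·w1 = 40·40 + 33·33 + 37·37 = 4058
λ ≈ 61744/4058 = 15.21538

15.21538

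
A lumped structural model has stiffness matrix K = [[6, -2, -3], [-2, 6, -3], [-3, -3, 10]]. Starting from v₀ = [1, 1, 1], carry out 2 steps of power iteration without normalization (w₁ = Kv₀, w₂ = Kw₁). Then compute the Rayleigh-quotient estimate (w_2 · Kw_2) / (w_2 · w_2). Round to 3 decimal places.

w1 = Kv₀ = (6·1 + (-2)·1 + (-3)·1; (-2)·1 + 6·1 + (-3)·1; (-3)·1 + (-3)·1 + 10·1) = (1, 1, 4)
w2 = Kw1 = (6·1 + (-2)·1 + (-3)·4; (-2)·1 + 6·1 + (-3)·4; (-3)·1 + (-3)·1 + 10·4) = (-8, -8, 34)
Kw2 = (-134, -134, 388)
w2·Kw2 = (-8)·(-134) + (-8)·(-134) + 34·388 = 15336; w2·w2 = (-8)·(-8) + (-8)·(-8) + 34·34 = 1284
λ ≈ 15336/1284 = 11.944

11.944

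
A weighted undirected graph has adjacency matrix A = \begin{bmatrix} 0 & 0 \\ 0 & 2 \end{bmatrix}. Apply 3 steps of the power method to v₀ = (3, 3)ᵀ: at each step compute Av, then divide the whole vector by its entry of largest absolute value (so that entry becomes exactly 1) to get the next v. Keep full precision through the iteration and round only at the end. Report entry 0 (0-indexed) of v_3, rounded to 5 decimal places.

0.00000

Av0 = (0.000000, 6.000000); divide by 6.000000 → v1 = (0.000000, 1.000000)
Av1 = (0.000000, 2.000000); divide by 2.000000 → v2 = (0.000000, 1.000000)
Av2 = (0.000000, 2.000000); divide by 2.000000 → v3 = (0.000000, 1.000000)
Requested entry of v3: 0/24 = 0.00000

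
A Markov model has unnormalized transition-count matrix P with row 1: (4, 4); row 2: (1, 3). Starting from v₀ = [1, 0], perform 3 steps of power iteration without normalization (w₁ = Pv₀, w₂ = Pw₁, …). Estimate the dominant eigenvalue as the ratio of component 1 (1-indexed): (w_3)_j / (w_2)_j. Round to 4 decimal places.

w1 = Pv₀ = (4·1 + 4·0; 1·1 + 3·0) = (4, 1)
w2 = Pw1 = (4·4 + 4·1; 1·4 + 3·1) = (20, 7)
w3 = Pw2 = (108, 41)
Ratio at component: 108 / 20 = 5.4000

λ ≈ 5.4000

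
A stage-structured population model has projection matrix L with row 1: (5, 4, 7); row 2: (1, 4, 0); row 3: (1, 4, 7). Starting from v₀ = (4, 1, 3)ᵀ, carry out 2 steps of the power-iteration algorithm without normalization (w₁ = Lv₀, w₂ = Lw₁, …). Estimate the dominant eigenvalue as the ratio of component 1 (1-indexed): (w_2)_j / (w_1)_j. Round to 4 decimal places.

λ ≈ 10.2222

w1 = Lv₀ = (45, 8, 29)
w2 = Lw1 = (460, 77, 280)
Ratio at component: 460 / 45 = 10.2222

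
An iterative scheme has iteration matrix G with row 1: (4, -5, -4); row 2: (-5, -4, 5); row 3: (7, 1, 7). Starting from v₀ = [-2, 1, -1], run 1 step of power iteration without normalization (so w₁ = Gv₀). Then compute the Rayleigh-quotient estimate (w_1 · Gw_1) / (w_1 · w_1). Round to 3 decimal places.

w1 = Gv₀ = (4·(-2) + (-5)·1 + (-4)·(-1); (-5)·(-2) + (-4)·1 + 5·(-1); 7·(-2) + 1·1 + 7·(-1)) = (-9, 1, -20)
Gw1 = (39, -59, -202)
w1·Gw1 = (-9)·39 + 1·(-59) + (-20)·(-202) = 3630; w1·w1 = (-9)·(-9) + 1·1 + (-20)·(-20) = 482
λ ≈ 3630/482 = 7.531

λ ≈ 7.531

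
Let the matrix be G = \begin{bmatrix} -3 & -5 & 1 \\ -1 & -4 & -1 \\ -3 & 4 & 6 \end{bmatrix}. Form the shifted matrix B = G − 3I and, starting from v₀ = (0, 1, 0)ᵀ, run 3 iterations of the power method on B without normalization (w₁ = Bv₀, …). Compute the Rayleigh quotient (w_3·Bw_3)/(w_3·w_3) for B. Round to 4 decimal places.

B = G − 3I has rows (-6, -5, 1); (-1, -7, -1); (-3, 4, 3)
w1 = Bv₀ = ((-6)·0 + (-5)·1 + 1·0; (-1)·0 + (-7)·1 + (-1)·0; (-3)·0 + 4·1 + 3·0) = (-5, -7, 4)
w2 = Bw1 = ((-6)·(-5) + (-5)·(-7) + 1·4; (-1)·(-5) + (-7)·(-7) + (-1)·4; (-3)·(-5) + 4·(-7) + 3·4) = (69, 50, -1)
w3 = Bw2 = (-665, -418, -10)
Bw3 = (6070, 3601, 293)
w3·Bw3 = -5544698; w3·w3 = 617049; μ ≈ -5544698/617049 = -8.9858

μ ≈ -8.9858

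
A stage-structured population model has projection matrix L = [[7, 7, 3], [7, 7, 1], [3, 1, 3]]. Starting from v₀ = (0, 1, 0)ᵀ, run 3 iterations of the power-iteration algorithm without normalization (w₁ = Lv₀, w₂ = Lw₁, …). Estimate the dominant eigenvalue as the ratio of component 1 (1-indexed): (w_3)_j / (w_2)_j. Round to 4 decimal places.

w1 = Lv₀ = (7·0 + 7·1 + 3·0; 7·0 + 7·1 + 1·0; 3·0 + 1·1 + 3·0) = (7, 7, 1)
w2 = Lw1 = (7·7 + 7·7 + 3·1; 7·7 + 7·7 + 1·1; 3·7 + 1·7 + 3·1) = (101, 99, 31)
w3 = Lw2 = (1493, 1431, 495)
Ratio at component: 1493 / 101 = 14.7822

λ ≈ 14.7822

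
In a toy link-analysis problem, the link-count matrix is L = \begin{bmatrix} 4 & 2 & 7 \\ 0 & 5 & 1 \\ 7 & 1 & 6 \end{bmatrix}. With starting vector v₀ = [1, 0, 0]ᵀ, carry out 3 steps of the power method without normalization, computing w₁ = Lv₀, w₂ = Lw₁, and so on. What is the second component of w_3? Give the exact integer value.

w1 = Lv₀ = (4·1 + 2·0 + 7·0; 0·1 + 5·0 + 1·0; 7·1 + 1·0 + 6·0) = (4, 0, 7)
w2 = Lw1 = (4·4 + 2·0 + 7·7; 0·4 + 5·0 + 1·7; 7·4 + 1·0 + 6·7) = (65, 7, 70)
w3 = Lw2 = (764, 105, 882)
The requested component of w3 is 105.

105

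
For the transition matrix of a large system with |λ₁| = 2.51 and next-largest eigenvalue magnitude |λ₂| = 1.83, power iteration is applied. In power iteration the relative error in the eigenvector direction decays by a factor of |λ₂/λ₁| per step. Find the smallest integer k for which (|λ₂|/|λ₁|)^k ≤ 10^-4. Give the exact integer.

|λ₂/λ₁| = 1.83/2.51 = 0.72908
Need k ≥ ln(10^-4) / ln(0.72908) = -9.2103 / -0.3160 ≈ 29.150
Smallest integer k satisfying the bound: 30

30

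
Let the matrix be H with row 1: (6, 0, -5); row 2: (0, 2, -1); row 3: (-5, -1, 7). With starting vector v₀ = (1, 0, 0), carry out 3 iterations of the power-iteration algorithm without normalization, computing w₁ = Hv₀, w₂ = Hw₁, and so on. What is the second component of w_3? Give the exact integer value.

w1 = Hv₀ = (6, 0, -5)
w2 = Hw1 = (61, 5, -65)
w3 = Hw2 = (691, 75, -765)
The requested component of w3 is 75.

75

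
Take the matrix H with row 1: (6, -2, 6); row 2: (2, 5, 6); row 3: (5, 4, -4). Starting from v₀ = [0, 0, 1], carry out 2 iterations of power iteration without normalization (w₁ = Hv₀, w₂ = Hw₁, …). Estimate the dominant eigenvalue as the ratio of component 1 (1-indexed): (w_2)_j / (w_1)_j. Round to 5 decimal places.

w1 = Hv₀ = (6·0 + (-2)·0 + 6·1; 2·0 + 5·0 + 6·1; 5·0 + 4·0 + (-4)·1) = (6, 6, -4)
w2 = Hw1 = (6·6 + (-2)·6 + 6·(-4); 2·6 + 5·6 + 6·(-4); 5·6 + 4·6 + (-4)·(-4)) = (0, 18, 70)
Ratio at component: 0 / 6 = 0.00000

λ ≈ 0.00000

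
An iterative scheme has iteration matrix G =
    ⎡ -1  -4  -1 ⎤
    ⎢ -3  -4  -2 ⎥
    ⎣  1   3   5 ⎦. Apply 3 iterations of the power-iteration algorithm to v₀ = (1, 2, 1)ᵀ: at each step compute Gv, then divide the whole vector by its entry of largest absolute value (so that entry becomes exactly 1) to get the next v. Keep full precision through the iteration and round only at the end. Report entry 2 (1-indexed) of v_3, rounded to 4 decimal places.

1.0000

Gv0 = (-10.00000, -13.00000, 12.00000); divide by -13.00000 → v1 = (0.76923, 1.00000, -0.92308)
Gv1 = (-3.84615, -4.46154, -0.84615); divide by -4.46154 → v2 = (0.86207, 1.00000, 0.18966)
Gv2 = (-5.05172, -6.96552, 4.81034); divide by -6.96552 → v3 = (0.72525, 1.00000, -0.69059)
Requested entry of v3: -404/-404 = 1.0000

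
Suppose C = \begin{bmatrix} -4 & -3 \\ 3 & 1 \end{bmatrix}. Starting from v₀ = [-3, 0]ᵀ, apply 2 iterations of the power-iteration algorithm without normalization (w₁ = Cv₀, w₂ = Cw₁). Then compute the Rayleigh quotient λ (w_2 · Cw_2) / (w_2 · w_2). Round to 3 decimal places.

-0.885

w1 = Cv₀ = (12, -9)
w2 = Cw1 = (-21, 27)
Cw2 = (3, -36)
w2·Cw2 = (-21)·3 + 27·(-36) = -1035; w2·w2 = (-21)·(-21) + 27·27 = 1170
λ ≈ -1035/1170 = -0.885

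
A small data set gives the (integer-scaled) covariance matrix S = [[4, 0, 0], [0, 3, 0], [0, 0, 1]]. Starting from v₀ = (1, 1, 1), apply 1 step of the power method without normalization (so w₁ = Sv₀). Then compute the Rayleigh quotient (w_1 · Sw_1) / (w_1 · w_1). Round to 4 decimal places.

w1 = Sv₀ = (4, 3, 1)
Sw1 = (16, 9, 1)
w1·Sw1 = 4·16 + 3·9 + 1·1 = 92; w1·w1 = 4·4 + 3·3 + 1·1 = 26
λ ≈ 92/26 = 3.5385

λ ≈ 3.5385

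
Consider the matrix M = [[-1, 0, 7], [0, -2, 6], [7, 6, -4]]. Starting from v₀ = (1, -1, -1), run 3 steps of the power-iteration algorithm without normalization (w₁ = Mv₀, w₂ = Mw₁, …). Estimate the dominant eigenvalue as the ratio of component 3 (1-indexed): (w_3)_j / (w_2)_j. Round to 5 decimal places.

λ ≈ -9.29000

w1 = Mv₀ = ((-1)·1 + 0·(-1) + 7·(-1); 0·1 + (-2)·(-1) + 6·(-1); 7·1 + 6·(-1) + (-4)·(-1)) = (-8, -4, 5)
w2 = Mw1 = ((-1)·(-8) + 0·(-4) + 7·5; 0·(-8) + (-2)·(-4) + 6·5; 7·(-8) + 6·(-4) + (-4)·5) = (43, 38, -100)
w3 = Mw2 = (-743, -676, 929)
Ratio at component: 929 / -100 = -9.29000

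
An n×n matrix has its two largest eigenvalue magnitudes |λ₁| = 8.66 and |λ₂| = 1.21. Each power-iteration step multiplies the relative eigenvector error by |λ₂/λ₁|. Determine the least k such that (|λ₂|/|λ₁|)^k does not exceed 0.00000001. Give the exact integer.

10

|λ₂/λ₁| = 1.21/8.66 = 0.13972
Need k ≥ ln(0.00000001) / ln(0.13972) = -18.4207 / -1.9681 ≈ 9.360
Smallest integer k satisfying the bound: 10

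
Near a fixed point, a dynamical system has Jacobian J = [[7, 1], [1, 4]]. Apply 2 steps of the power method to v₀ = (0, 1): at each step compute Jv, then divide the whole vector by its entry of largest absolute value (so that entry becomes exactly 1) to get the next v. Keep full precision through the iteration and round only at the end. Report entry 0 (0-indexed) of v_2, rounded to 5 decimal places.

Jv0 = (1.000000, 4.000000); divide by 4.000000 → v1 = (0.250000, 1.000000)
Jv1 = (2.750000, 4.250000); divide by 4.250000 → v2 = (0.647059, 1.000000)
Requested entry of v2: 11/17 = 0.64706

0.64706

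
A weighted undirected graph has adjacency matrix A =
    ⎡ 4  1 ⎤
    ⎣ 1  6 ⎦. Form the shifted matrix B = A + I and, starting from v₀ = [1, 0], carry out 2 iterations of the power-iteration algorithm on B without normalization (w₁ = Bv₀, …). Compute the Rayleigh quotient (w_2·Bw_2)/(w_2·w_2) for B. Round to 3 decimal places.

6.112

B = A + I has rows (5, 1); (1, 7)
w1 = Bv₀ = (5·1 + 1·0; 1·1 + 7·0) = (5, 1)
w2 = Bw1 = (5·5 + 1·1; 1·5 + 7·1) = (26, 12)
Bw2 = (142, 110)
w2·Bw2 = 5012; w2·w2 = 820; μ ≈ 5012/820 = 6.112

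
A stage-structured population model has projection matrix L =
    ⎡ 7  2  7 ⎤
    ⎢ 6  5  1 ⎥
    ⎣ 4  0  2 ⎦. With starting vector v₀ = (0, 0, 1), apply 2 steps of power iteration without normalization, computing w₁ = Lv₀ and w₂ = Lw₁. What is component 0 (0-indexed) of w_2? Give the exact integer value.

65

w1 = Lv₀ = (7·0 + 2·0 + 7·1; 6·0 + 5·0 + 1·1; 4·0 + 0·0 + 2·1) = (7, 1, 2)
w2 = Lw1 = (7·7 + 2·1 + 7·2; 6·7 + 5·1 + 1·2; 4·7 + 0·1 + 2·2) = (65, 49, 32)
The requested component of w2 is 65.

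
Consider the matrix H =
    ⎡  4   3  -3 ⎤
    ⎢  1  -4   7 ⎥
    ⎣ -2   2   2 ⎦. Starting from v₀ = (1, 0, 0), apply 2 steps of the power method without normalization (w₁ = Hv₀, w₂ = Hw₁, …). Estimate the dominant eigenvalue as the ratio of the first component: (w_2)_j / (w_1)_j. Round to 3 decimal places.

λ ≈ 6.250

w1 = Hv₀ = (4·1 + 3·0 + (-3)·0; 1·1 + (-4)·0 + 7·0; (-2)·1 + 2·0 + 2·0) = (4, 1, -2)
w2 = Hw1 = (4·4 + 3·1 + (-3)·(-2); 1·4 + (-4)·1 + 7·(-2); (-2)·4 + 2·1 + 2·(-2)) = (25, -14, -10)
Ratio at component: 25 / 4 = 6.250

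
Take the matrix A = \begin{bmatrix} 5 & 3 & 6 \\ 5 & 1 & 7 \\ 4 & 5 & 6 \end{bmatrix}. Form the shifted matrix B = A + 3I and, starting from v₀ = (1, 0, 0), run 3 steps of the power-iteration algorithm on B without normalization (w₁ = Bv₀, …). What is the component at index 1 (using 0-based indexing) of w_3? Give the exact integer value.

1518

B = A + 3I has rows (8, 3, 6); (5, 4, 7); (4, 5, 9)
w1 = Bv₀ = (8·1 + 3·0 + 6·0; 5·1 + 4·0 + 7·0; 4·1 + 5·0 + 9·0) = (8, 5, 4)
w2 = Bw1 = (8·8 + 3·5 + 6·4; 5·8 + 4·5 + 7·4; 4·8 + 5·5 + 9·4) = (103, 88, 93)
w3 = Bw2 = (1646, 1518, 1689)
Requested component of w3: 1518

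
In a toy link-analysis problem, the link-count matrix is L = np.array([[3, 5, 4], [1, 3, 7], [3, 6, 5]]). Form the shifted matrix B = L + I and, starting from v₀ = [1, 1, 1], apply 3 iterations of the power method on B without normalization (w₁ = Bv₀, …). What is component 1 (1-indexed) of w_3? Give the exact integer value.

2322

B = L + I has rows (4, 5, 4); (1, 4, 7); (3, 6, 6)
w1 = Bv₀ = (13, 12, 15)
w2 = Bw1 = (172, 166, 201)
w3 = Bw2 = (2322, 2243, 2718)
Requested component of w3: 2322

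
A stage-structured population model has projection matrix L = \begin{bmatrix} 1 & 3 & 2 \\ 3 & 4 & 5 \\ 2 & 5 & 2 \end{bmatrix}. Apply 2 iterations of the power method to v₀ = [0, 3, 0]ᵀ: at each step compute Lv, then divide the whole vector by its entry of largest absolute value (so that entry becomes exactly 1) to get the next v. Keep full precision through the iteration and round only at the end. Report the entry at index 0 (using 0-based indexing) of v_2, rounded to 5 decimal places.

0.50000

Lv0 = (9.000000, 12.000000, 15.000000); divide by 15.000000 → v1 = (0.600000, 0.800000, 1.000000)
Lv1 = (5.000000, 10.000000, 7.200000); divide by 10.000000 → v2 = (0.500000, 1.000000, 0.720000)
Requested entry of v2: 75/150 = 0.50000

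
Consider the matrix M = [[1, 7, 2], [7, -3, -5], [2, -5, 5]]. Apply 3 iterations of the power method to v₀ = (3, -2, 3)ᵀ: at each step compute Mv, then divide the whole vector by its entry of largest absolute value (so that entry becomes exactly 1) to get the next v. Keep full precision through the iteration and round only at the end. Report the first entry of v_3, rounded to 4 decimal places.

-0.6919

Mv0 = (-5.00000, 12.00000, 31.00000); divide by 31.00000 → v1 = (-0.16129, 0.38710, 1.00000)
Mv1 = (4.54839, -7.29032, 2.74194); divide by -7.29032 → v2 = (-0.62389, 1.00000, -0.37611)
Mv2 = (5.62389, -5.48673, -8.12832); divide by -8.12832 → v3 = (-0.69189, 0.67501, 1.00000)
Requested entry of v3: -1271/1837 = -0.6919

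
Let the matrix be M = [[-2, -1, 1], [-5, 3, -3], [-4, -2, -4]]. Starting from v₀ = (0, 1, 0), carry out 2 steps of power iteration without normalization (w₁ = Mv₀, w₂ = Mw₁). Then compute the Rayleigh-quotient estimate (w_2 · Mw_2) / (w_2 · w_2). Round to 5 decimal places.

λ ≈ 1.91461

w1 = Mv₀ = ((-2)·0 + (-1)·1 + 1·0; (-5)·0 + 3·1 + (-3)·0; (-4)·0 + (-2)·1 + (-4)·0) = (-1, 3, -2)
w2 = Mw1 = ((-2)·(-1) + (-1)·3 + 1·(-2); (-5)·(-1) + 3·3 + (-3)·(-2); (-4)·(-1) + (-2)·3 + (-4)·(-2)) = (-3, 20, 6)
Mw2 = (-8, 57, -52)
w2·Mw2 = (-3)·(-8) + 20·57 + 6·(-52) = 852; w2·w2 = (-3)·(-3) + 20·20 + 6·6 = 445
λ ≈ 852/445 = 1.91461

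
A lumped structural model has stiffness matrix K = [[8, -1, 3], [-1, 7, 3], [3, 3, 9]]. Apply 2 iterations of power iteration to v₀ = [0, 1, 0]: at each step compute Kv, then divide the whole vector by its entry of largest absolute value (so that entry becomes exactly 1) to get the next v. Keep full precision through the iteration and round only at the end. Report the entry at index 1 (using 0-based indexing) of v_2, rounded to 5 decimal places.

1.00000

Kv0 = (-1.000000, 7.000000, 3.000000); divide by 7.000000 → v1 = (-0.142857, 1.000000, 0.428571)
Kv1 = (-0.857143, 8.428571, 6.428571); divide by 8.428571 → v2 = (-0.101695, 1.000000, 0.762712)
Requested entry of v2: 59/59 = 1.00000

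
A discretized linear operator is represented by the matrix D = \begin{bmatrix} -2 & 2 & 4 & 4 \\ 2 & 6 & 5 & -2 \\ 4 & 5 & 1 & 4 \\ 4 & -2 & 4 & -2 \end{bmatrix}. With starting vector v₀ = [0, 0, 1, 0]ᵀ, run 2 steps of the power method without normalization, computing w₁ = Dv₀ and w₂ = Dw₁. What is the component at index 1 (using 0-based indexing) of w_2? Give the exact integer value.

35

w1 = Dv₀ = ((-2)·0 + 2·0 + 4·1 + 4·0; 2·0 + 6·0 + 5·1 + (-2)·0; 4·0 + 5·0 + 1·1 + 4·0; 4·0 + (-2)·0 + 4·1 + (-2)·0) = (4, 5, 1, 4)
w2 = Dw1 = ((-2)·4 + 2·5 + 4·1 + 4·4; 2·4 + 6·5 + 5·1 + (-2)·4; 4·4 + 5·5 + 1·1 + 4·4; 4·4 + (-2)·5 + 4·1 + (-2)·4) = (22, 35, 58, 2)
The requested component of w2 is 35.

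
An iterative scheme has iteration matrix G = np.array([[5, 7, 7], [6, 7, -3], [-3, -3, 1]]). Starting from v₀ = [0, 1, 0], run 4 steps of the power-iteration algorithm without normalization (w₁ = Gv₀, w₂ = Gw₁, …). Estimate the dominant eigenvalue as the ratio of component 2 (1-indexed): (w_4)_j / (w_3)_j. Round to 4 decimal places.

λ ≈ 11.7832

w1 = Gv₀ = (5·0 + 7·1 + 7·0; 6·0 + 7·1 + (-3)·0; (-3)·0 + (-3)·1 + 1·0) = (7, 7, -3)
w2 = Gw1 = (5·7 + 7·7 + 7·(-3); 6·7 + 7·7 + (-3)·(-3); (-3)·7 + (-3)·7 + 1·(-3)) = (63, 100, -45)
w3 = Gw2 = (700, 1213, -534)
w4 = Gw3 = (8253, 14293, -6273)
Ratio at component: 14293 / 1213 = 11.7832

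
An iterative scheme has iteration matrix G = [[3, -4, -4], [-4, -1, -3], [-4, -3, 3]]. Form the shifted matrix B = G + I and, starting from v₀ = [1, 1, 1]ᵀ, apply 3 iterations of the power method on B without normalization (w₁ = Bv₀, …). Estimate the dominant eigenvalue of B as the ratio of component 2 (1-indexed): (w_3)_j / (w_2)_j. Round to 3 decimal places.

-6.840

B = G + I has rows (4, -4, -4); (-4, 0, -3); (-4, -3, 4)
w1 = Bv₀ = (4·1 + (-4)·1 + (-4)·1; (-4)·1 + 0·1 + (-3)·1; (-4)·1 + (-3)·1 + 4·1) = (-4, -7, -3)
w2 = Bw1 = (4·(-4) + (-4)·(-7) + (-4)·(-3); (-4)·(-4) + 0·(-7) + (-3)·(-3); (-4)·(-4) + (-3)·(-7) + 4·(-3)) = (24, 25, 25)
w3 = Bw2 = (-104, -171, -71)
Ratio: -171/25 = -6.840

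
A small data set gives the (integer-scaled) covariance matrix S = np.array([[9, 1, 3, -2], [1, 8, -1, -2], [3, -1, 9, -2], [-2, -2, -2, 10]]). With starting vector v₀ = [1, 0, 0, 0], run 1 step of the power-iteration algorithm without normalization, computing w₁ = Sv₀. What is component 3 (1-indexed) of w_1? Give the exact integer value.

3

w1 = Sv₀ = (9·1 + 1·0 + 3·0 + (-2)·0; 1·1 + 8·0 + (-1)·0 + (-2)·0; 3·1 + (-1)·0 + 9·0 + (-2)·0; (-2)·1 + (-2)·0 + (-2)·0 + 10·0) = (9, 1, 3, -2)
The requested component of w1 is 3.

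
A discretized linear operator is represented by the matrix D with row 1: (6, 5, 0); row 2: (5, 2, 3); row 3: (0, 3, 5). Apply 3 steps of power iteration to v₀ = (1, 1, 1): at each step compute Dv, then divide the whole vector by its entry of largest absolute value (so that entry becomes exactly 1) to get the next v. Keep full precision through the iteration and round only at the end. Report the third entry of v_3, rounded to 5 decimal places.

Dv0 = (11.000000, 10.000000, 8.000000); divide by 11.000000 → v1 = (1.000000, 0.909091, 0.727273)
Dv1 = (10.545455, 9.000000, 6.363636); divide by 10.545455 → v2 = (1.000000, 0.853448, 0.603448)
Dv2 = (10.267241, 8.517241, 5.577586); divide by 10.267241 → v3 = (1.000000, 0.829555, 0.543241)
Requested entry of v3: 647/1191 = 0.54324

0.54324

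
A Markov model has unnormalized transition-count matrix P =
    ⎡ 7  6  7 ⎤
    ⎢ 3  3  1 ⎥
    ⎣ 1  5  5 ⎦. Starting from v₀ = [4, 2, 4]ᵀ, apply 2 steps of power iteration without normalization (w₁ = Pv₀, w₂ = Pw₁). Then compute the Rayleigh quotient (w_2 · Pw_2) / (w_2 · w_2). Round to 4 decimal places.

12.0502

w1 = Pv₀ = (68, 22, 34)
w2 = Pw1 = (846, 304, 348)
Pw2 = (10182, 3798, 4106)
w2·Pw2 = 846·10182 + 304·3798 + 348·4106 = 11197452; w2·w2 = 846·846 + 304·304 + 348·348 = 929236
λ ≈ 11197452/929236 = 12.0502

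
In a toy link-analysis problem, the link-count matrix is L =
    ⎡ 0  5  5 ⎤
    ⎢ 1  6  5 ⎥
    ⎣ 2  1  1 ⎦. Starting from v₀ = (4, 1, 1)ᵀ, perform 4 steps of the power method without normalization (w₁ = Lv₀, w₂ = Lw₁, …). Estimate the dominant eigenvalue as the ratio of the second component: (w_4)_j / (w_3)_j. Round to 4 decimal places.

λ ≈ 8.5600

w1 = Lv₀ = (0·4 + 5·1 + 5·1; 1·4 + 6·1 + 5·1; 2·4 + 1·1 + 1·1) = (10, 15, 10)
w2 = Lw1 = (0·10 + 5·15 + 5·10; 1·10 + 6·15 + 5·10; 2·10 + 1·15 + 1·10) = (125, 150, 45)
w3 = Lw2 = (975, 1250, 445)
w4 = Lw3 = (8475, 10700, 3645)
Ratio at component: 10700 / 1250 = 8.5600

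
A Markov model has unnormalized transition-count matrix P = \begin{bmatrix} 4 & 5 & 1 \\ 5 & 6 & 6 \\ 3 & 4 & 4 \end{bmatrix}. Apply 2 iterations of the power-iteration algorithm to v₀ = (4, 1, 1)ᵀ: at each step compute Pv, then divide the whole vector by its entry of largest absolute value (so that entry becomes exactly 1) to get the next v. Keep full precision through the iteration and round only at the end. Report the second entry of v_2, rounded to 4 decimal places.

Pv0 = (22.00000, 32.00000, 20.00000); divide by 32.00000 → v1 = (0.68750, 1.00000, 0.62500)
Pv1 = (8.37500, 13.18750, 8.56250); divide by 13.18750 → v2 = (0.63507, 1.00000, 0.64929)
Requested entry of v2: 422/422 = 1.0000

1.0000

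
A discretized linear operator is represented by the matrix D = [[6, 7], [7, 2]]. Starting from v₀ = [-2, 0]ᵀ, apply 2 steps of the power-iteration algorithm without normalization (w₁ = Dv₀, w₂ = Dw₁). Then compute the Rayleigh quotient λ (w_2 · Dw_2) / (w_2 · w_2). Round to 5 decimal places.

11.22112

w1 = Dv₀ = (6·(-2) + 7·0; 7·(-2) + 2·0) = (-12, -14)
w2 = Dw1 = (6·(-12) + 7·(-14); 7·(-12) + 2·(-14)) = (-170, -112)
Dw2 = (-1804, -1414)
w2·Dw2 = (-170)·(-1804) + (-112)·(-1414) = 465048; w2·w2 = (-170)·(-170) + (-112)·(-112) = 41444
λ ≈ 465048/41444 = 11.22112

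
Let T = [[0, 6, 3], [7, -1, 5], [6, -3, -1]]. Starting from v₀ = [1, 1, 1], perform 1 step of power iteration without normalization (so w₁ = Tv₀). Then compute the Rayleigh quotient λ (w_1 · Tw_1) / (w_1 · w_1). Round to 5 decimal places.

λ ≈ 6.64078

w1 = Tv₀ = (0·1 + 6·1 + 3·1; 7·1 + (-1)·1 + 5·1; 6·1 + (-3)·1 + (-1)·1) = (9, 11, 2)
Tw1 = (72, 62, 19)
w1·Tw1 = 9·72 + 11·62 + 2·19 = 1368; w1·w1 = 9·9 + 11·11 + 2·2 = 206
λ ≈ 1368/206 = 6.64078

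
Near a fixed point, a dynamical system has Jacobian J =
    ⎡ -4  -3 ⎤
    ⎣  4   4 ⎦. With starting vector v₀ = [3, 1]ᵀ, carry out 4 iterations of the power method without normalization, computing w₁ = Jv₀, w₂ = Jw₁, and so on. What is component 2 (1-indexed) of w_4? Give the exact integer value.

w1 = Jv₀ = ((-4)·3 + (-3)·1; 4·3 + 4·1) = (-15, 16)
w2 = Jw1 = ((-4)·(-15) + (-3)·16; 4·(-15) + 4·16) = (12, 4)
w3 = Jw2 = (-60, 64)
w4 = Jw3 = (48, 16)
The requested component of w4 is 16.

16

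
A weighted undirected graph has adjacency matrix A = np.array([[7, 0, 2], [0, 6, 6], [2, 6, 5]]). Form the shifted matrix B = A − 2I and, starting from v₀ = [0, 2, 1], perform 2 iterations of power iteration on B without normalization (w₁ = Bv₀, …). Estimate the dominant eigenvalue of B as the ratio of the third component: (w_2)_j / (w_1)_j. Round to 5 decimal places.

8.86667

B = A − 2I has rows (5, 0, 2); (0, 4, 6); (2, 6, 3)
w1 = Bv₀ = (5·0 + 0·2 + 2·1; 0·0 + 4·2 + 6·1; 2·0 + 6·2 + 3·1) = (2, 14, 15)
w2 = Bw1 = (5·2 + 0·14 + 2·15; 0·2 + 4·14 + 6·15; 2·2 + 6·14 + 3·15) = (40, 146, 133)
Ratio: 133/15 = 8.86667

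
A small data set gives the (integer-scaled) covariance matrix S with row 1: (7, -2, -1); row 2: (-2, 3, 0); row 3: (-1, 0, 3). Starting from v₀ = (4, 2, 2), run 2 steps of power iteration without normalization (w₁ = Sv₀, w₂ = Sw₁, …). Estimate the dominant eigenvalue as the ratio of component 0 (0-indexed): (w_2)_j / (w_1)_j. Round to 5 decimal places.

λ ≈ 7.09091

w1 = Sv₀ = (7·4 + (-2)·2 + (-1)·2; (-2)·4 + 3·2 + 0·2; (-1)·4 + 0·2 + 3·2) = (22, -2, 2)
w2 = Sw1 = (7·22 + (-2)·(-2) + (-1)·2; (-2)·22 + 3·(-2) + 0·2; (-1)·22 + 0·(-2) + 3·2) = (156, -50, -16)
Ratio at component: 156 / 22 = 7.09091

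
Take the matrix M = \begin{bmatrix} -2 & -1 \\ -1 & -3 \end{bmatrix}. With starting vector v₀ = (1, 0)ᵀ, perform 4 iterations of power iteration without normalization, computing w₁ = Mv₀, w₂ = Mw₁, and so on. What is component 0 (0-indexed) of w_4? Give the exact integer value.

50

w1 = Mv₀ = ((-2)·1 + (-1)·0; (-1)·1 + (-3)·0) = (-2, -1)
w2 = Mw1 = ((-2)·(-2) + (-1)·(-1); (-1)·(-2) + (-3)·(-1)) = (5, 5)
w3 = Mw2 = (-15, -20)
w4 = Mw3 = (50, 75)
The requested component of w4 is 50.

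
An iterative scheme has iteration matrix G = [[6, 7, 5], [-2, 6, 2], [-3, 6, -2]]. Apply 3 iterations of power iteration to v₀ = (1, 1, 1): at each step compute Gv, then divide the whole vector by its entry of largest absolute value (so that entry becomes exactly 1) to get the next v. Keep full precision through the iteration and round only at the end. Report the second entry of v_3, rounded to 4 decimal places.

Gv0 = (18.00000, 6.00000, 1.00000); divide by 18.00000 → v1 = (1.00000, 0.33333, 0.05556)
Gv1 = (8.61111, 0.11111, -1.11111); divide by 8.61111 → v2 = (1.00000, 0.01290, -0.12903)
Gv2 = (5.44516, -2.18065, -2.66452); divide by 5.44516 → v3 = (1.00000, -0.40047, -0.48934)
Requested entry of v3: -338/844 = -0.4005

-0.4005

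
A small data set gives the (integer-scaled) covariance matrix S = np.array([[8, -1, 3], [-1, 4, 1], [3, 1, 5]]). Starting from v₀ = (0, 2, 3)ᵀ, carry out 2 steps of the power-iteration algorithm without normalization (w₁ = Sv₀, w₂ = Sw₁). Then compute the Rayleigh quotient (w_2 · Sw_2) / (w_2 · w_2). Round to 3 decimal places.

w1 = Sv₀ = (8·0 + (-1)·2 + 3·3; (-1)·0 + 4·2 + 1·3; 3·0 + 1·2 + 5·3) = (7, 11, 17)
w2 = Sw1 = (8·7 + (-1)·11 + 3·17; (-1)·7 + 4·11 + 1·17; 3·7 + 1·11 + 5·17) = (96, 54, 117)
Sw2 = (1065, 237, 927)
w2·Sw2 = 96·1065 + 54·237 + 117·927 = 223497; w2·w2 = 96·96 + 54·54 + 117·117 = 25821
λ ≈ 223497/25821 = 8.656

8.656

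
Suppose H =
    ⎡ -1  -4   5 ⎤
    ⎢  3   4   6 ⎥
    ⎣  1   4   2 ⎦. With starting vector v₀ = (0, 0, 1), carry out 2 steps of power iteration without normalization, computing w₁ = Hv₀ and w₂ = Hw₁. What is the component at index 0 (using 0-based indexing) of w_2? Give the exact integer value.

-19

w1 = Hv₀ = (5, 6, 2)
w2 = Hw1 = (-19, 51, 33)
The requested component of w2 is -19.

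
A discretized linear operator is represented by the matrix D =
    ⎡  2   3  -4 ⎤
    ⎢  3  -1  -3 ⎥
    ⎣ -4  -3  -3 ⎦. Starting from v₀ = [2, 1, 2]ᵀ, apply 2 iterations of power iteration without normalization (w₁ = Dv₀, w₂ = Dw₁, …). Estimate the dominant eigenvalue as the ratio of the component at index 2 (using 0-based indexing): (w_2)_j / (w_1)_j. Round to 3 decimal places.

w1 = Dv₀ = (-1, -1, -17)
w2 = Dw1 = (63, 49, 58)
Ratio at component: 58 / -17 = -3.412

-3.412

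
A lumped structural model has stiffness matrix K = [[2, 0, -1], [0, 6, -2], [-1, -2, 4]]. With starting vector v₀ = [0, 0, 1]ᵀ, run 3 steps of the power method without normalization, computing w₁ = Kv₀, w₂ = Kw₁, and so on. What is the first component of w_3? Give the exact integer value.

-33

w1 = Kv₀ = (-1, -2, 4)
w2 = Kw1 = (-6, -20, 21)
w3 = Kw2 = (-33, -162, 130)
The requested component of w3 is -33.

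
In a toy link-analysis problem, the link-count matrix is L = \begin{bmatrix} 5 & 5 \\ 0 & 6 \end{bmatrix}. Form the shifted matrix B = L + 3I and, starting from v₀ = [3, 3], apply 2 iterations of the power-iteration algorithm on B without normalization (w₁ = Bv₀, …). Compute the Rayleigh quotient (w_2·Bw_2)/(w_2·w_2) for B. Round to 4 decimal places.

B = L + 3I has rows (8, 5); (0, 9)
w1 = Bv₀ = (39, 27)
w2 = Bw1 = (447, 243)
Bw2 = (4791, 2187)
w2·Bw2 = 2673018; w2·w2 = 258858; μ ≈ 2673018/258858 = 10.3262

10.3262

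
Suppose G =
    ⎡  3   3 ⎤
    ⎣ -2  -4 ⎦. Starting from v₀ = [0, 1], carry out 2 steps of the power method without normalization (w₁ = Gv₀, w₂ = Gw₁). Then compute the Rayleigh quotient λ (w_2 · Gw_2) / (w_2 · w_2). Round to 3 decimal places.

λ ≈ -3.697

w1 = Gv₀ = (3, -4)
w2 = Gw1 = (-3, 10)
Gw2 = (21, -34)
w2·Gw2 = (-3)·21 + 10·(-34) = -403; w2·w2 = (-3)·(-3) + 10·10 = 109
λ ≈ -403/109 = -3.697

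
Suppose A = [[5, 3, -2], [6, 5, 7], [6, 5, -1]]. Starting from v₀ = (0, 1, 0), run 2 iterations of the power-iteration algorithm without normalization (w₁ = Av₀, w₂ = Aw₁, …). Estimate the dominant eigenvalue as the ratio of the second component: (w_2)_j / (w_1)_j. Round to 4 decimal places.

λ ≈ 15.6000

w1 = Av₀ = (5·0 + 3·1 + (-2)·0; 6·0 + 5·1 + 7·0; 6·0 + 5·1 + (-1)·0) = (3, 5, 5)
w2 = Aw1 = (5·3 + 3·5 + (-2)·5; 6·3 + 5·5 + 7·5; 6·3 + 5·5 + (-1)·5) = (20, 78, 38)
Ratio at component: 78 / 5 = 15.6000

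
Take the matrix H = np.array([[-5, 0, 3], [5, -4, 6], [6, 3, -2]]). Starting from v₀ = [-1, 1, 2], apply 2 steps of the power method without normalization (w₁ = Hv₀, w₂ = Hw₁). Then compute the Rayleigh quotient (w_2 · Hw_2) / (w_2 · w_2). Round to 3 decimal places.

w1 = Hv₀ = ((-5)·(-1) + 0·1 + 3·2; 5·(-1) + (-4)·1 + 6·2; 6·(-1) + 3·1 + (-2)·2) = (11, 3, -7)
w2 = Hw1 = ((-5)·11 + 0·3 + 3·(-7); 5·11 + (-4)·3 + 6·(-7); 6·11 + 3·3 + (-2)·(-7)) = (-76, 1, 89)
Hw2 = (647, 150, -631)
w2·Hw2 = (-76)·647 + 1·150 + 89·(-631) = -105181; w2·w2 = (-76)·(-76) + 1·1 + 89·89 = 13698
λ ≈ -105181/13698 = -7.679

λ ≈ -7.679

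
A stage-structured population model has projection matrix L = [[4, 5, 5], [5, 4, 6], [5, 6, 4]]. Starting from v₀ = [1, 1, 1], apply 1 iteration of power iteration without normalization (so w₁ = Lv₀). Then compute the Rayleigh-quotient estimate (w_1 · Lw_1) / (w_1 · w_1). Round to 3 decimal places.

λ ≈ 14.681

w1 = Lv₀ = (4·1 + 5·1 + 5·1; 5·1 + 4·1 + 6·1; 5·1 + 6·1 + 4·1) = (14, 15, 15)
Lw1 = (206, 220, 220)
w1·Lw1 = 14·206 + 15·220 + 15·220 = 9484; w1·w1 = 14·14 + 15·15 + 15·15 = 646
λ ≈ 9484/646 = 14.681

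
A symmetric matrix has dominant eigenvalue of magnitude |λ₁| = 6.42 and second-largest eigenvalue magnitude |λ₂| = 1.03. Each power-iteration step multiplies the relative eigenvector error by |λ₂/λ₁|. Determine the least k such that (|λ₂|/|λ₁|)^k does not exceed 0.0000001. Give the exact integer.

|λ₂/λ₁| = 1.03/6.42 = 0.16044
Need k ≥ ln(0.0000001) / ln(0.16044) = -16.1181 / -1.8299 ≈ 8.808
Smallest integer k satisfying the bound: 9

9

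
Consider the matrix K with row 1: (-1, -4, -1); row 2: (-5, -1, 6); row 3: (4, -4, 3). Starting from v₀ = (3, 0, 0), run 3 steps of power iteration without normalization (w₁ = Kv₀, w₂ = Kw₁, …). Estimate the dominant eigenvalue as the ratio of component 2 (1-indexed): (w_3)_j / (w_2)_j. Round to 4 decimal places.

w1 = Kv₀ = (-3, -15, 12)
w2 = Kw1 = (51, 102, 84)
w3 = Kw2 = (-543, 147, 48)
Ratio at component: 147 / 102 = 1.4412

1.4412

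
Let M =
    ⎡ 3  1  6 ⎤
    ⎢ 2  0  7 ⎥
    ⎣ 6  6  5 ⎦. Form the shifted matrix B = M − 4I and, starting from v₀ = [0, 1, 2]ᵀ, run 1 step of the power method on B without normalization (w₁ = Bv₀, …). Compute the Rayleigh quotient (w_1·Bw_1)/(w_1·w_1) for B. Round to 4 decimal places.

μ ≈ 6.5255

B = M − 4I has rows (-1, 1, 6); (2, -4, 7); (6, 6, 1)
w1 = Bv₀ = ((-1)·0 + 1·1 + 6·2; 2·0 + (-4)·1 + 7·2; 6·0 + 6·1 + 1·2) = (13, 10, 8)
Bw1 = (45, 42, 146)
w1·Bw1 = 2173; w1·w1 = 333; μ ≈ 2173/333 = 6.5255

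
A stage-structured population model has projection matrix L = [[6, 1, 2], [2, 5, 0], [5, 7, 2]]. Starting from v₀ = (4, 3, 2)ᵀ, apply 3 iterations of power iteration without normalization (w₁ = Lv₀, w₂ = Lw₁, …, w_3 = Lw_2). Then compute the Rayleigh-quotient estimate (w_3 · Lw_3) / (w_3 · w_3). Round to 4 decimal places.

8.9210

w1 = Lv₀ = (6·4 + 1·3 + 2·2; 2·4 + 5·3 + 0·2; 5·4 + 7·3 + 2·2) = (31, 23, 45)
w2 = Lw1 = (6·31 + 1·23 + 2·45; 2·31 + 5·23 + 0·45; 5·31 + 7·23 + 2·45) = (299, 177, 406)
w3 = Lw2 = (2783, 1483, 3546)
Lw3 = (25273, 12981, 31388)
w3·Lw3 = 2783·25273 + 1483·12981 + 3546·31388 = 200887430; w3·w3 = 2783·2783 + 1483·1483 + 3546·3546 = 22518494
λ ≈ 200887430/22518494 = 8.9210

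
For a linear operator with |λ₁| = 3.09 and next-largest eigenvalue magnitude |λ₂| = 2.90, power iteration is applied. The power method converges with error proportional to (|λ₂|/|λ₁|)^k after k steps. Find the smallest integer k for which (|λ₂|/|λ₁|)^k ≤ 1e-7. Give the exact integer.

|λ₂/λ₁| = 2.90/3.09 = 0.93851
Need k ≥ ln(1e-7) / ln(0.93851) = -16.1181 / -0.0635 ≈ 253.987
Smallest integer k satisfying the bound: 254

254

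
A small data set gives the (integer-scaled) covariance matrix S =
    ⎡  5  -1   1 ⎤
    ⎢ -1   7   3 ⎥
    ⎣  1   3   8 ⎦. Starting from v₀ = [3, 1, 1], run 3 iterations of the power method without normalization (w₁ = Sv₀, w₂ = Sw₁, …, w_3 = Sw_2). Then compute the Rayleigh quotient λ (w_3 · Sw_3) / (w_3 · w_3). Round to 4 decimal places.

λ ≈ 10.1743

w1 = Sv₀ = (5·3 + (-1)·1 + 1·1; (-1)·3 + 7·1 + 3·1; 1·3 + 3·1 + 8·1) = (15, 7, 14)
w2 = Sw1 = (5·15 + (-1)·7 + 1·14; (-1)·15 + 7·7 + 3·14; 1·15 + 3·7 + 8·14) = (82, 76, 148)
w3 = Sw2 = (482, 894, 1494)
Sw3 = (3010, 10258, 15116)
w3·Sw3 = 482·3010 + 894·10258 + 1494·15116 = 33204776; w3·w3 = 482·482 + 894·894 + 1494·1494 = 3263596
λ ≈ 33204776/3263596 = 10.1743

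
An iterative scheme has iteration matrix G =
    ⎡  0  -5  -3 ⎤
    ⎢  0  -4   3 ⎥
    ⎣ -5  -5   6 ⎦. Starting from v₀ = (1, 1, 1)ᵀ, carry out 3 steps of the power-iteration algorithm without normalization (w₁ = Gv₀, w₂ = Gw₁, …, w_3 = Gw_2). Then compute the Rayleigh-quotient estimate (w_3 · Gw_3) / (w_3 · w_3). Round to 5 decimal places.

w1 = Gv₀ = (0·1 + (-5)·1 + (-3)·1; 0·1 + (-4)·1 + 3·1; (-5)·1 + (-5)·1 + 6·1) = (-8, -1, -4)
w2 = Gw1 = (0·(-8) + (-5)·(-1) + (-3)·(-4); 0·(-8) + (-4)·(-1) + 3·(-4); (-5)·(-8) + (-5)·(-1) + 6·(-4)) = (17, -8, 21)
w3 = Gw2 = (-23, 95, 81)
Gw3 = (-718, -137, 126)
w3·Gw3 = (-23)·(-718) + 95·(-137) + 81·126 = 13705; w3·w3 = (-23)·(-23) + 95·95 + 81·81 = 16115
λ ≈ 13705/16115 = 0.85045

0.85045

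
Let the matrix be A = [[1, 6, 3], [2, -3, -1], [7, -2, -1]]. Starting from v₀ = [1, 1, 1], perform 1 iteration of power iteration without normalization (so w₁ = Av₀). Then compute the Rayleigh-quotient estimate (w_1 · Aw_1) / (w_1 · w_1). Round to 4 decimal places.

λ ≈ 2.8000

w1 = Av₀ = (1·1 + 6·1 + 3·1; 2·1 + (-3)·1 + (-1)·1; 7·1 + (-2)·1 + (-1)·1) = (10, -2, 4)
Aw1 = (10, 22, 70)
w1·Aw1 = 10·10 + (-2)·22 + 4·70 = 336; w1·w1 = 10·10 + (-2)·(-2) + 4·4 = 120
λ ≈ 336/120 = 2.8000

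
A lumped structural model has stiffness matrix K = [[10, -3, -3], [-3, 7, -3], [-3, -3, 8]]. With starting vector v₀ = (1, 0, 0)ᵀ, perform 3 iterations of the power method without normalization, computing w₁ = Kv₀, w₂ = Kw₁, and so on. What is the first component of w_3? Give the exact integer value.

1441

w1 = Kv₀ = (10·1 + (-3)·0 + (-3)·0; (-3)·1 + 7·0 + (-3)·0; (-3)·1 + (-3)·0 + 8·0) = (10, -3, -3)
w2 = Kw1 = (10·10 + (-3)·(-3) + (-3)·(-3); (-3)·10 + 7·(-3) + (-3)·(-3); (-3)·10 + (-3)·(-3) + 8·(-3)) = (118, -42, -45)
w3 = Kw2 = (1441, -513, -588)
The requested component of w3 is 1441.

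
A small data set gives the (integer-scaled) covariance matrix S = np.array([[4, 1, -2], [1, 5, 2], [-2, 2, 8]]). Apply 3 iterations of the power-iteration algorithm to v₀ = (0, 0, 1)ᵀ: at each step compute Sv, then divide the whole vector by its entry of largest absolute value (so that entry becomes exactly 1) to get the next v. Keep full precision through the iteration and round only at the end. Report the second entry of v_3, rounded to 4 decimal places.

Sv0 = (-2.00000, 2.00000, 8.00000); divide by 8.00000 → v1 = (-0.25000, 0.25000, 1.00000)
Sv1 = (-2.75000, 3.00000, 9.00000); divide by 9.00000 → v2 = (-0.30556, 0.33333, 1.00000)
Sv2 = (-2.88889, 3.36111, 9.27778); divide by 9.27778 → v3 = (-0.31138, 0.36228, 1.00000)
Requested entry of v3: 242/668 = 0.3623

0.3623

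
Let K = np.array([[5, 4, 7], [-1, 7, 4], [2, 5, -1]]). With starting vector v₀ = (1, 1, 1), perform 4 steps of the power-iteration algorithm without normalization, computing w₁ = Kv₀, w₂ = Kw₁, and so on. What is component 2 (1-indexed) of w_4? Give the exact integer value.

w1 = Kv₀ = (5·1 + 4·1 + 7·1; (-1)·1 + 7·1 + 4·1; 2·1 + 5·1 + (-1)·1) = (16, 10, 6)
w2 = Kw1 = (5·16 + 4·10 + 7·6; (-1)·16 + 7·10 + 4·6; 2·16 + 5·10 + (-1)·6) = (162, 78, 76)
w3 = Kw2 = (1654, 688, 638)
w4 = Kw3 = (15488, 5714, 6110)
The requested component of w4 is 5714.

5714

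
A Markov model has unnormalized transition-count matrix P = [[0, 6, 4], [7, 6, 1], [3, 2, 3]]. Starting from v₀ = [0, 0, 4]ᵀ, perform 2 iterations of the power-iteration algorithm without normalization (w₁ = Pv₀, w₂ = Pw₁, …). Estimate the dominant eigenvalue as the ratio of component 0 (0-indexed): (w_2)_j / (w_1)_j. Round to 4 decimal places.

4.5000

w1 = Pv₀ = (16, 4, 12)
w2 = Pw1 = (72, 148, 92)
Ratio at component: 72 / 16 = 4.5000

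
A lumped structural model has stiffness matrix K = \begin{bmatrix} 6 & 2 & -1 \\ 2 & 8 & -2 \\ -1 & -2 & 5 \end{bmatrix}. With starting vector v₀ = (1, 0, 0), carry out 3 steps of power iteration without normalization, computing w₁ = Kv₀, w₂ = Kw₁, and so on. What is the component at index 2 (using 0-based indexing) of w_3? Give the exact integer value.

w1 = Kv₀ = (6·1 + 2·0 + (-1)·0; 2·1 + 8·0 + (-2)·0; (-1)·1 + (-2)·0 + 5·0) = (6, 2, -1)
w2 = Kw1 = (6·6 + 2·2 + (-1)·(-1); 2·6 + 8·2 + (-2)·(-1); (-1)·6 + (-2)·2 + 5·(-1)) = (41, 30, -15)
w3 = Kw2 = (321, 352, -176)
The requested component of w3 is -176.

-176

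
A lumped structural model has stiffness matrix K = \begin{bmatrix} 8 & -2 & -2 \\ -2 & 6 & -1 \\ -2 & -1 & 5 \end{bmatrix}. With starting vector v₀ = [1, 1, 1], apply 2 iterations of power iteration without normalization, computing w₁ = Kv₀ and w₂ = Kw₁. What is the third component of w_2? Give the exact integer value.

-1

w1 = Kv₀ = (8·1 + (-2)·1 + (-2)·1; (-2)·1 + 6·1 + (-1)·1; (-2)·1 + (-1)·1 + 5·1) = (4, 3, 2)
w2 = Kw1 = (8·4 + (-2)·3 + (-2)·2; (-2)·4 + 6·3 + (-1)·2; (-2)·4 + (-1)·3 + 5·2) = (22, 8, -1)
The requested component of w2 is -1.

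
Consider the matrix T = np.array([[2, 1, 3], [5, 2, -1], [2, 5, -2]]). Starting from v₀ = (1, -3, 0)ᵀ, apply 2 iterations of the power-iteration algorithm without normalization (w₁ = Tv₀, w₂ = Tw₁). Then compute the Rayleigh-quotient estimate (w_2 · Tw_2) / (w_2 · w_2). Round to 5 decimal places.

λ ≈ -1.00324

w1 = Tv₀ = (-1, -1, -13)
w2 = Tw1 = (-42, 6, 19)
Tw2 = (-21, -217, -92)
w2·Tw2 = (-42)·(-21) + 6·(-217) + 19·(-92) = -2168; w2·w2 = (-42)·(-42) + 6·6 + 19·19 = 2161
λ ≈ -2168/2161 = -1.00324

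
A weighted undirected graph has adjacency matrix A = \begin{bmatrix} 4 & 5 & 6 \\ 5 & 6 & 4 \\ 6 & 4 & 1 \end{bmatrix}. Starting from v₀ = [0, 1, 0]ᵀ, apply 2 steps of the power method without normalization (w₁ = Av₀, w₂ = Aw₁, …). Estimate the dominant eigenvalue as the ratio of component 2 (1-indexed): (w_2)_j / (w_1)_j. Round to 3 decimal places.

w1 = Av₀ = (5, 6, 4)
w2 = Aw1 = (74, 77, 58)
Ratio at component: 77 / 6 = 12.833

12.833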